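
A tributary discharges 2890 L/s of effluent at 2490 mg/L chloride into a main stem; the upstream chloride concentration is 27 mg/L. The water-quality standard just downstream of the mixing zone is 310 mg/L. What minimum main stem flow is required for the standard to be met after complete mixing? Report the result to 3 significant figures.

22300 L/s

Set C_mix = 310: (Q·27.00 + 2890·2490) / (Q + 2890) = 310
→ Q = 2890·(2490 − 310)/(310 − 27.00) = 22260 L/s.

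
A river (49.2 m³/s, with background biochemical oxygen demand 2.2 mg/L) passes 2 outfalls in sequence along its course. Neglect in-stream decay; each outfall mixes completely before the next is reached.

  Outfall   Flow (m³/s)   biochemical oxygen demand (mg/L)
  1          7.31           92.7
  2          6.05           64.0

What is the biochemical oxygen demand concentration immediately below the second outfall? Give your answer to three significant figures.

After outfall 1: Q = 49.20 + 7.310 = 56.51 m³/s; C = (49.20·2.200 + 7.310·92.70)/56.51 = 13.91 mg/L.
After outfall 2: Q = 56.51 + 6.050 = 62.56 m³/s; C = (56.51·13.91 + 6.050·64.00)/62.56 = 18.75 mg/L.

18.8 mg/L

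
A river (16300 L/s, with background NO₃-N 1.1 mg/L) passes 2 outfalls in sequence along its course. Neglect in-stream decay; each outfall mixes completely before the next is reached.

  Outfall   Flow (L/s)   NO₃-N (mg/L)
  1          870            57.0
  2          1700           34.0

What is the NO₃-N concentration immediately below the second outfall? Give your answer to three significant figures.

Outfall 1: combined Q = 17170 L/s; C = (16300·1.100 + 870.0·57.00)/17170 = 3.932 mg/L.
Outfall 2: combined Q = 18870 L/s; C = (17170·3.932 + 1700·34.00)/18870 = 6.641 mg/L.

6.64 mg/L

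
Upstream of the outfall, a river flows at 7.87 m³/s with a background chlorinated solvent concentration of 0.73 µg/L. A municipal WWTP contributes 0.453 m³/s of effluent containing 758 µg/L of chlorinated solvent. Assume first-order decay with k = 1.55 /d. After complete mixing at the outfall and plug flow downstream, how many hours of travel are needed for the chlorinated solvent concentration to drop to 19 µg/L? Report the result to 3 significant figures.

Flow-weighted average: C = (7.870·0.7300 + 0.4530·758.0) / 8.323 = 349.1/8.323 = 41.95 µg/L.
41.95·exp(−k·t) = 19 → t = ln(41.95/19)/k = 44140 s = 12.26 h.

12.3 h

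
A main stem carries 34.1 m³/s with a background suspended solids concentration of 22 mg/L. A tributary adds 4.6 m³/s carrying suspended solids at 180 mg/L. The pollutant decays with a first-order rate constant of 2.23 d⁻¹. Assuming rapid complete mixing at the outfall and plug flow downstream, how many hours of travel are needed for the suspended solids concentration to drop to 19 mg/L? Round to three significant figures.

After mixing, C = (34.10·22.00 + 4.600·180.0) / 38.70 = 1578/38.70 = 40.78 mg/L.
40.78·exp(−k·t) = 19 → t = ln(40.78/19)/k = 29590 s = 8.220 h.

8.22 h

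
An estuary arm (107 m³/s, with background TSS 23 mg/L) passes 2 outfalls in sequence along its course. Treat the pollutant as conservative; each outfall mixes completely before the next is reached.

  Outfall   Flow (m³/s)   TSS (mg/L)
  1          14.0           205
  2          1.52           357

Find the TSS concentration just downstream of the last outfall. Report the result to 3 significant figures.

Below outfall 1: Q → 121.0 m³/s, C = (107.0·23.00 + 14.00·205.0)/121.0 = 44.06 mg/L.
Below outfall 2: Q → 122.5 m³/s, C = (121.0·44.06 + 1.520·357.0)/122.5 = 47.94 mg/L.

47.9 mg/L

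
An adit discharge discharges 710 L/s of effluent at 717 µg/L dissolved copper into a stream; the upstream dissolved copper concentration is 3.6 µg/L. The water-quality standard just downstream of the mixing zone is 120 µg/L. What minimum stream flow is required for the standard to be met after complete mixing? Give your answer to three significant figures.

3640 L/s

Set C_mix = 120: (Q·3.600 + 710.0·717.0) / (Q + 710.0) = 120
→ Q = 710.0·(717.0 − 120)/(120 − 3.600) = 3641 L/s.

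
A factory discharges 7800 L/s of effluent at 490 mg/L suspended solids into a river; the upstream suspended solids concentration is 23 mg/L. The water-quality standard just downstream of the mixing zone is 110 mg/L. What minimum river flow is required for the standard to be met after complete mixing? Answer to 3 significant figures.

34100 L/s

Set C_mix = 110: (Q·23.00 + 7800·490.0) / (Q + 7800) = 110
→ Q = 7800·(490.0 − 110)/(110 − 23.00) = 34070 L/s.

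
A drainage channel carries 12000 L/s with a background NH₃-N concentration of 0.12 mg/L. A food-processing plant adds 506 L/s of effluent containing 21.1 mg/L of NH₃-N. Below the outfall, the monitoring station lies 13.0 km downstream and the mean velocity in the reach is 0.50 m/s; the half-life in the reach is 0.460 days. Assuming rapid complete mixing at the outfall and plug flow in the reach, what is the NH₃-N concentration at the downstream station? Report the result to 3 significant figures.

0.616 mg/L

Conservation of mass: C = (12000·0.1200 + 506.0·21.10) / 12510 = 12120/12510 = 0.9689 mg/L.
Travel time t = 13.0·1000 / 0.50 = 26000 s = 7.222 h.
Half-life 0.460 d → k = ln 2 / 0.460 = 1.507 d⁻¹.
Decay over the reach: 0.9689·exp(−kt) = 0.9689·0.6354 = 0.6156 mg/L.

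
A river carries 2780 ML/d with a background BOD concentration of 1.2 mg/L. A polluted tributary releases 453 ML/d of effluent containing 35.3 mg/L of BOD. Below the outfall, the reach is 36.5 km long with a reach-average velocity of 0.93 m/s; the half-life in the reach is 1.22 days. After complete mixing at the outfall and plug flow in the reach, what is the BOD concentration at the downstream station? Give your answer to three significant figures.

4.62 mg/L

Flow-weighted average: C = (2780·1.200 + 453.0·35.30) / 3233 = 19330/3233 = 5.978 mg/L.
Travel time t = 36.5·1000 / 0.93 = 39250 s = 10.90 h.
Half-life 1.22 d → k = ln 2 / 1.22 = 0.5682 d⁻¹.
After decay, C = 5.978 × e^(−kt) = 5.978 × 0.7725 = 4.618 mg/L.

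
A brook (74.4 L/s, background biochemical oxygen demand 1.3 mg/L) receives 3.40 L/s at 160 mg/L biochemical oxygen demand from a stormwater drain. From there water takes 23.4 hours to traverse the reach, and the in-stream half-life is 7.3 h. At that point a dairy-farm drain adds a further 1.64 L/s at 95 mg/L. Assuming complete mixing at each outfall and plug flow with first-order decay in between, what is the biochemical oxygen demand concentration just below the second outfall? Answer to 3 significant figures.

Mixed concentration C = ΣQC/ΣQ = (74.40·1.300 + 3.400·160.0) / 77.80 = 640.7/77.80 = 8.235 mg/L; combined flow 77.80 L/s.
Half-life 7.3 h → k = ln 2 / 7.3 = 0.09495 h⁻¹ = 2.279 d⁻¹.
First-order decay: C = 8.235·exp(−k·t) = 8.235·0.1084 = 0.8928 mg/L.
Second outfall: C = (77.80·0.8928 + 1.640·95.00)/79.44 = 2.836 mg/L.

2.84 mg/L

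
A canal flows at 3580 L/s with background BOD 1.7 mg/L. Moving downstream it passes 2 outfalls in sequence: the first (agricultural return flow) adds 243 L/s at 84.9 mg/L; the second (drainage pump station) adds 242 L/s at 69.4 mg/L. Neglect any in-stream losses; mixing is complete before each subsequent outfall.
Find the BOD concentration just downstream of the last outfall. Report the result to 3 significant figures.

10.7 mg/L

Outfall 1: combined Q = 3823 L/s; C = (3580·1.700 + 243.0·84.90)/3823 = 6.988 mg/L.
Outfall 2: combined Q = 4065 L/s; C = (3823·6.988 + 242.0·69.40)/4065 = 10.70 mg/L.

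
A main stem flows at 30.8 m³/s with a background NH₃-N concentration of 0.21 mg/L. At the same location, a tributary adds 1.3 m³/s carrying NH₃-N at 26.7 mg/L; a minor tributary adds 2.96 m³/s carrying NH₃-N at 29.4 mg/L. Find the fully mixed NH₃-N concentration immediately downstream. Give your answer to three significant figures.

3.66 mg/L

Conservation of mass: C = (30.80·0.2100 + 1.300·26.70 + 2.960·29.40) / 35.06 = 128.2/35.06 = 3.657 mg/L.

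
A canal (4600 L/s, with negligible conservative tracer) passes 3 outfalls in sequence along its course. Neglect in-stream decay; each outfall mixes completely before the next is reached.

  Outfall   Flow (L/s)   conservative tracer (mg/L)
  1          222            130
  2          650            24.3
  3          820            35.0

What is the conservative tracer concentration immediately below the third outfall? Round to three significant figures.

After outfall 1: Q = 4600 + 222.0 = 4822 L/s; C = (4600·0 + 222.0·130.0)/4822 = 5.985 mg/L.
After outfall 2: Q = 4822 + 650.0 = 5472 L/s; C = (4822·5.985 + 650.0·24.30)/5472 = 8.161 mg/L.
After outfall 3: Q = 5472 + 820.0 = 6292 L/s; C = (5472·8.161 + 820.0·35.00)/6292 = 11.66 mg/L.

11.7 mg/L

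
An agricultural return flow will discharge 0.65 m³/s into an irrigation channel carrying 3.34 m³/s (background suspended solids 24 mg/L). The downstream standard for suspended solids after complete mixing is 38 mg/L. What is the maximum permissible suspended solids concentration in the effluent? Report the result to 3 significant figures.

110 mg/L

At the limit, (Qr·Cr + Qe·Cₑ)/(Qr + Qe) = 38:
Cₑ = (3.990·38 − 3.340·24.00) / 0.6500 = 109.9 mg/L.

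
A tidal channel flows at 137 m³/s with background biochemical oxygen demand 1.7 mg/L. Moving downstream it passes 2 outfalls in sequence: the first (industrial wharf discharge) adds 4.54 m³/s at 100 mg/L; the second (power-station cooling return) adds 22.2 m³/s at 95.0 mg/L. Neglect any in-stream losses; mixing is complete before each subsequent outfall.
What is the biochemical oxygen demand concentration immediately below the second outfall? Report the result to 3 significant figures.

17.1 mg/L

Below outfall 1: Q → 141.5 m³/s, C = (137.0·1.700 + 4.540·100.0)/141.5 = 4.853 mg/L.
Below outfall 2: Q → 163.7 m³/s, C = (141.5·4.853 + 22.20·95.00)/163.7 = 17.08 mg/L.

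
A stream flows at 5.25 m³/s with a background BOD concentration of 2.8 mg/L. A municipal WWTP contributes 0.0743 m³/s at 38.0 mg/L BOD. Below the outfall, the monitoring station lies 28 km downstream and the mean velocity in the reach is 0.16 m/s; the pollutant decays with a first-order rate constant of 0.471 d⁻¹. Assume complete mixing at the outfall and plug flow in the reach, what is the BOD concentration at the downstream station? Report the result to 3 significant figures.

1.27 mg/L

Flow-weighted average: C = (5.250·2.800 + 0.07430·38.00) / 5.324 = 17.52/5.324 = 3.291 mg/L.
Travel time t = 28·1000 / 0.16 = 175000 s = 48.61 h.
Applying C = C₀e^(−kt): 3.291 × 0.3852 = 1.268 mg/L.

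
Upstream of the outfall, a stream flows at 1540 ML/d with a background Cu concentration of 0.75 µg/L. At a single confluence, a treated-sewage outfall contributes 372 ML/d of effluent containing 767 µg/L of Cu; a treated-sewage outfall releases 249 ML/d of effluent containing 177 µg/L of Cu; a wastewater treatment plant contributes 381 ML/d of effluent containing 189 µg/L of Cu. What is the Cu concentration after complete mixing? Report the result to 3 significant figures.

158 µg/L

Mixed concentration C = ΣQC/ΣQ = (1540·0.7500 + 372.0·767.0 + 249.0·177.0 + 381.0·189.0) / 2542 = 402600/2542 = 158.4 µg/L.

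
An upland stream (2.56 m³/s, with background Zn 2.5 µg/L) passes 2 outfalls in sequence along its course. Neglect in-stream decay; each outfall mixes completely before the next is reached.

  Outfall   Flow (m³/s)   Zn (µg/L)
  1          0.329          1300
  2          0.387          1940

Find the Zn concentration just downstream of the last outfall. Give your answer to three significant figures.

362 µg/L

Below outfall 1: Q → 2.889 m³/s, C = (2.560·2.500 + 0.3290·1300)/2.889 = 150.3 µg/L.
Below outfall 2: Q → 3.276 m³/s, C = (2.889·150.3 + 0.3870·1940)/3.276 = 361.7 µg/L.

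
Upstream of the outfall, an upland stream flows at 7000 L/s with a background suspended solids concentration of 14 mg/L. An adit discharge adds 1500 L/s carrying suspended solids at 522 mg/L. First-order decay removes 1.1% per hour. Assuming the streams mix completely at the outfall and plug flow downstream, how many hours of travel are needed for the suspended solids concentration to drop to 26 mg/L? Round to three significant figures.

125 h

Conservation of mass: C = (7000·14.00 + 1500·522.0) / 8500 = 881000/8500 = 103.6 mg/L.
1.1%/h lost → k = −ln(1 − 0.011) = 0.01106 h⁻¹.
103.6·exp(−k·t) = 26 → t = ln(103.6/26)/k = 450100 s = 125.0 h.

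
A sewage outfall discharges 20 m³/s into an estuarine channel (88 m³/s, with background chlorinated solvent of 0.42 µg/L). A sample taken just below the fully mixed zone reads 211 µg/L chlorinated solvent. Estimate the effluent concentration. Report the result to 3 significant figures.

1140 µg/L

Mass balance: 88.00·0.4200 + 20.00·Cₑ = 108.0·211.0
→ Cₑ = (108.0·211.0 − 88.00·0.4200) / 20.00 = 1138 µg/L.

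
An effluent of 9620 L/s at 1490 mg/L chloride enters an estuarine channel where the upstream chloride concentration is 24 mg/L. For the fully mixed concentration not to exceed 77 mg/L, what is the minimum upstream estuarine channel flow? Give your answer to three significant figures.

256000 L/s

Set C_mix = 77: (Q·24.00 + 9620·1490) / (Q + 9620) = 77
→ Q = 9620·(1490 − 77)/(77 − 24.00) = 256500 L/s.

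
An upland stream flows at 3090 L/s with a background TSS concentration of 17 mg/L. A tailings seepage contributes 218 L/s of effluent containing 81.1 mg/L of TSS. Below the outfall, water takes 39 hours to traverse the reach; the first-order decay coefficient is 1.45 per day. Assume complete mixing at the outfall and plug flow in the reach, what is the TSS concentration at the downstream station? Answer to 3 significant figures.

Flow-weighted average: C = (3090·17.00 + 218.0·81.10) / 3308 = 70210/3308 = 21.22 mg/L.
First-order decay: C = 21.22·exp(−k·t) = 21.22·0.09477 = 2.012 mg/L.

2.01 mg/L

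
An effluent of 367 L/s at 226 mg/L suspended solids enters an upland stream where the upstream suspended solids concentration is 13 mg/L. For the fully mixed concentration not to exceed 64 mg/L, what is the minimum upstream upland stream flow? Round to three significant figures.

Set C_mix = 64: (Q·13.00 + 367.0·226.0) / (Q + 367.0) = 64
→ Q = 367.0·(226.0 − 64)/(64 − 13.00) = 1166 L/s.

1170 L/s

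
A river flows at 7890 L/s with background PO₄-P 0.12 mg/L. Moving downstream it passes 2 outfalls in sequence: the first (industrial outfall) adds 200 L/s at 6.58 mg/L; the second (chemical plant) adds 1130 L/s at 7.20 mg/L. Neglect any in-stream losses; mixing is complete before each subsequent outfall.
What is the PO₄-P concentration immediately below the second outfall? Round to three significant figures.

After outfall 1: Q = 7890 + 200.0 = 8090 L/s; C = (7890·0.1200 + 200.0·6.580)/8090 = 0.2797 mg/L.
After outfall 2: Q = 8090 + 1130 = 9220 L/s; C = (8090·0.2797 + 1130·7.200)/9220 = 1.128 mg/L.

1.13 mg/L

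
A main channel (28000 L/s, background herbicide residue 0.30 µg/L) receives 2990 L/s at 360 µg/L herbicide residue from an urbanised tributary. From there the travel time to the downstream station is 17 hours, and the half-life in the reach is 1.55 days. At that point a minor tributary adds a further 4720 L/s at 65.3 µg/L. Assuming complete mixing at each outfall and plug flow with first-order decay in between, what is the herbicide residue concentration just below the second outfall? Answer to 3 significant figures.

30.8 µg/L

Conservation of mass: C = (28000·0.3000 + 2990·360.0) / 30990 = 1085000/30990 = 35.00 µg/L; combined flow 30990 L/s.
Half-life 1.55 d → k = ln 2 / 1.55 = 0.4472 d⁻¹.
After decay, C = 35.00 × e^(−kt) = 35.00 × 0.7285 = 25.50 µg/L.
Second outfall: C = (30990·25.50 + 4720·65.30)/35710 = 30.76 µg/L.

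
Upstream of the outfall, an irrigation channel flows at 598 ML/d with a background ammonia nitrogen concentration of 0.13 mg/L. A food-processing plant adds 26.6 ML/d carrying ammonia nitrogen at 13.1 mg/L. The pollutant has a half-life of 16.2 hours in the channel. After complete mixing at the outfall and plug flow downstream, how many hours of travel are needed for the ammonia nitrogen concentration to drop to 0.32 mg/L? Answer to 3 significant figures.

17.7 h

Mass balance: C = (598.0·0.1300 + 26.60·13.10) / 624.6 = 426.2/624.6 = 0.6824 mg/L.
Half-life 16.2 h → k = ln 2 / 16.2 = 0.04279 h⁻¹ = 1.027 d⁻¹.
0.6824·exp(−k·t) = 0.32 → t = ln(0.6824/0.32)/k = 63710 s = 17.70 h.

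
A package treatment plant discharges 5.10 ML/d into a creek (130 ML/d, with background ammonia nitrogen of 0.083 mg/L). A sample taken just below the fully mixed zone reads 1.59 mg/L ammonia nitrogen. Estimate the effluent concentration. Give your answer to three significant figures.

40.0 mg/L

Mass balance: 130.0·0.08300 + 5.100·Cₑ = 135.1·1.590
→ Cₑ = (135.1·1.590 − 130.0·0.08300) / 5.100 = 40.00 mg/L.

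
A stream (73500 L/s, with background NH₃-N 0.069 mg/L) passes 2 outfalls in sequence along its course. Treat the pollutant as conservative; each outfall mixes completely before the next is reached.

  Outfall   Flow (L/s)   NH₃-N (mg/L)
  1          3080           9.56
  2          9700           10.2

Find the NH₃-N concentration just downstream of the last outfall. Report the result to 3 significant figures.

1.55 mg/L

Outfall 1: combined Q = 76580 L/s; C = (73500·0.06900 + 3080·9.560)/76580 = 0.4507 mg/L.
Outfall 2: combined Q = 86280 L/s; C = (76580·0.4507 + 9700·10.20)/86280 = 1.547 mg/L.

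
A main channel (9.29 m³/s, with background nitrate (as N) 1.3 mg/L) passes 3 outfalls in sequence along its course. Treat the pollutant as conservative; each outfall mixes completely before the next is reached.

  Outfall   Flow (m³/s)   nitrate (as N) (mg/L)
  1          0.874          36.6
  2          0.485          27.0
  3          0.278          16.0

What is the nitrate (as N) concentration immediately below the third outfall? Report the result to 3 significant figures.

5.64 mg/L

Below outfall 1: Q → 10.16 m³/s, C = (9.290·1.300 + 0.8740·36.60)/10.16 = 4.335 mg/L.
Below outfall 2: Q → 10.65 m³/s, C = (10.16·4.335 + 0.4850·27.00)/10.65 = 5.368 mg/L.
Below outfall 3: Q → 10.93 m³/s, C = (10.65·5.368 + 0.2780·16.00)/10.93 = 5.638 mg/L.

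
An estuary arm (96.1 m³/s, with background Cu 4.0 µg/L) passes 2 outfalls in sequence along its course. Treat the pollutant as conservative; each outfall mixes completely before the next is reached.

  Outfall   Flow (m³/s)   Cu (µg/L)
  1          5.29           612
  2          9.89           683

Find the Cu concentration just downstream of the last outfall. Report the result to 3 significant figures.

93.2 µg/L

Outfall 1: combined Q = 101.4 m³/s; C = (96.10·4.000 + 5.290·612.0)/101.4 = 35.72 µg/L.
Outfall 2: combined Q = 111.3 m³/s; C = (101.4·35.72 + 9.890·683.0)/111.3 = 93.25 µg/L.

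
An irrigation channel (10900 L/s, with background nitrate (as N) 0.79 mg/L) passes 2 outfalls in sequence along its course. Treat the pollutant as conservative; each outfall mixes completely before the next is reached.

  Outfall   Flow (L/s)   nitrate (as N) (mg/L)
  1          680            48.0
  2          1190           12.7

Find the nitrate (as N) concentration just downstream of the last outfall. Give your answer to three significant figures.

4.41 mg/L

Below outfall 1: Q → 11580 L/s, C = (10900·0.7900 + 680.0·48.00)/11580 = 3.562 mg/L.
Below outfall 2: Q → 12770 L/s, C = (11580·3.562 + 1190·12.70)/12770 = 4.414 mg/L.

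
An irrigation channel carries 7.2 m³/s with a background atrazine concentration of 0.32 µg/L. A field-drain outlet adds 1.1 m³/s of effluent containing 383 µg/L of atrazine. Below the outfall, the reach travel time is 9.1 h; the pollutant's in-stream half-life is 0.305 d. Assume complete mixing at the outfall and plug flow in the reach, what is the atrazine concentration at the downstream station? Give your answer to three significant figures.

Mixed concentration C = ΣQC/ΣQ = (7.200·0.3200 + 1.100·383.0) / 8.300 = 423.6/8.300 = 51.04 µg/L.
Half-life 0.305 d → k = ln 2 / 0.305 = 2.273 d⁻¹.
After decay, C = 51.04 × e^(−kt) = 51.04 × 0.4224 = 21.56 µg/L.

21.6 µg/L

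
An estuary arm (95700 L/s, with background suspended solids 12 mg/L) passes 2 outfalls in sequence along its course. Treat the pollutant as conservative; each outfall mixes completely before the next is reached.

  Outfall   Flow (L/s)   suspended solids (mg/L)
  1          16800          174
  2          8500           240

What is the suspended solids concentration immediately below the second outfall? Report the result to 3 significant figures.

50.5 mg/L

Below outfall 1: Q → 112500 L/s, C = (95700·12.00 + 16800·174.0)/112500 = 36.19 mg/L.
Below outfall 2: Q → 121000 L/s, C = (112500·36.19 + 8500·240.0)/121000 = 50.51 mg/L.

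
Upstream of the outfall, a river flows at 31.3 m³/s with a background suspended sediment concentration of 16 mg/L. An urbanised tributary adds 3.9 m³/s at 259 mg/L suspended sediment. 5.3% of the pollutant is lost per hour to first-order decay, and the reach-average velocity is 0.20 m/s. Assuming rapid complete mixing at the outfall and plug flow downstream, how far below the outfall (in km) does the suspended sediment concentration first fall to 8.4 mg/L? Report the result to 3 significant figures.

21.6 km

Conservation of mass: C = (31.30·16.00 + 3.900·259.0) / 35.20 = 1511/35.20 = 42.92 mg/L.
5.3%/h lost → k = −ln(1 − 0.053) = 0.05446 h⁻¹.
Set 42.92·exp(−k·t) = 8.4 → t = ln(42.92/8.4)/k = 107800 s = 29.95 h.
Distance = v·t = 0.20·107800 = 21570 m = 21.57 km.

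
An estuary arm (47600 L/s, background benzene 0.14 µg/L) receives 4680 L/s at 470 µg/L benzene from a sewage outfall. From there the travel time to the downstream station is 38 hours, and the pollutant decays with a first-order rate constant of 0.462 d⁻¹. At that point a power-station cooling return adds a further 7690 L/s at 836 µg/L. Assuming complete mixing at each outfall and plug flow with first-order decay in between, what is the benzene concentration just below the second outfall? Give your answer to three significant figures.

125 µg/L

After mixing, C = (47600·0.1400 + 4680·470.0) / 52280 = 2206000/52280 = 42.20 µg/L; combined flow 52280 L/s.
After decay, C = 42.20 × e^(−kt) = 42.20 × 0.4812 = 20.31 µg/L.
Second outfall: C = (52280·20.31 + 7690·836.0)/59970 = 124.9 µg/L.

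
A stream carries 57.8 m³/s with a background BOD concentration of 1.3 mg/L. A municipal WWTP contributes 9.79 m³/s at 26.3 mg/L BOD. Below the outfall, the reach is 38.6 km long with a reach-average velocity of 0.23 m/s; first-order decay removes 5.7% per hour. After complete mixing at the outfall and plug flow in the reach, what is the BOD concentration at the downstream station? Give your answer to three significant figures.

Mixed concentration C = ΣQC/ΣQ = (57.80·1.300 + 9.790·26.30) / 67.59 = 332.6/67.59 = 4.921 mg/L.
Travel time t = 38.6·1000 / 0.23 = 167800 s = 46.62 h.
5.7%/h lost → k = −ln(1 − 0.057) = 0.05869 h⁻¹.
First-order decay: C = 4.921·exp(−k·t) = 4.921·0.06483 = 0.3190 mg/L.

0.319 mg/L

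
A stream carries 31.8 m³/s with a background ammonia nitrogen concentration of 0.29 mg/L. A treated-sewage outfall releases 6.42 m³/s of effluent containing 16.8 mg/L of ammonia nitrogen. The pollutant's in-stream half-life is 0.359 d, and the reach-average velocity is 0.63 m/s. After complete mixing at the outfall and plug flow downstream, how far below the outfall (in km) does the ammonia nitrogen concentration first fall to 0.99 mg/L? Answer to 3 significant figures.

31.8 km

Mass balance: C = (31.80·0.2900 + 6.420·16.80) / 38.22 = 117.1/38.22 = 3.063 mg/L.
Half-life 0.359 d → k = ln 2 / 0.359 = 1.931 d⁻¹.
Set 3.063·exp(−k·t) = 0.99 → t = ln(3.063/0.99)/k = 50550 s = 14.04 h.
Distance = v·t = 0.63·50550 = 31840 m = 31.84 km.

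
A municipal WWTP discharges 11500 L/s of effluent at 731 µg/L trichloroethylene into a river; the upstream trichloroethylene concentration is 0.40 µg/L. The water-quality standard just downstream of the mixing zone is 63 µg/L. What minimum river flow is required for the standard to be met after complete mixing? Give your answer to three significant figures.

123000 L/s

Set C_mix = 63: (Q·0.4000 + 11500·731.0) / (Q + 11500) = 63
→ Q = 11500·(731.0 − 63)/(63 − 0.4000) = 122700 L/s.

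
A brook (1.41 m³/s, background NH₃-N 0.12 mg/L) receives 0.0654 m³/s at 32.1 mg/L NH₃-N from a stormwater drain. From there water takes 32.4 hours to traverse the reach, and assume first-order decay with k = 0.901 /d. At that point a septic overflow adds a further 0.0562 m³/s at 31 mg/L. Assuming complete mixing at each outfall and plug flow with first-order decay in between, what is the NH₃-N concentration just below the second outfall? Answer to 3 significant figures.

Conservation of mass: C = (1.410·0.1200 + 0.06540·32.10) / 1.475 = 2.269/1.475 = 1.538 mg/L; combined flow 1.475 m³/s.
Applying C = C₀e^(−kt): 1.538 × 0.2963 = 0.4556 mg/L.
Second outfall: C = (1.475·0.4556 + 0.05620·31.00)/1.532 = 1.576 mg/L.

1.58 mg/L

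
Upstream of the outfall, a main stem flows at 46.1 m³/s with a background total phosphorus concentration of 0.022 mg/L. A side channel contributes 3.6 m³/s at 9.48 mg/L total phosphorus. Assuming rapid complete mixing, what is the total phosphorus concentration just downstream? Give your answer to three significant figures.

0.707 mg/L

Mixed concentration C = ΣQC/ΣQ = (46.10·0.02200 + 3.600·9.480) / 49.70 = 35.14/49.70 = 0.7071 mg/L.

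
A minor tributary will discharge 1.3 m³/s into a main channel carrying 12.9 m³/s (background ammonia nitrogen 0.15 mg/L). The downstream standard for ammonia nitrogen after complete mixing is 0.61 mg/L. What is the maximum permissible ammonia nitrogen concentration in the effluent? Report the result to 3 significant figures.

5.17 mg/L

At the limit, (Qr·Cr + Qe·Cₑ)/(Qr + Qe) = 0.61:
Cₑ = (14.20·0.61 − 12.90·0.1500) / 1.300 = 5.175 mg/L.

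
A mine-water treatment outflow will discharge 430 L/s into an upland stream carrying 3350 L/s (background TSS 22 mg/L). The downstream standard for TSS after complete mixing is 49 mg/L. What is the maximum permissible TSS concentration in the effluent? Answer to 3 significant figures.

259 mg/L

At the limit, (Qr·Cr + Qe·Cₑ)/(Qr + Qe) = 49:
Cₑ = (3780·49 − 3350·22.00) / 430.0 = 259.3 mg/L.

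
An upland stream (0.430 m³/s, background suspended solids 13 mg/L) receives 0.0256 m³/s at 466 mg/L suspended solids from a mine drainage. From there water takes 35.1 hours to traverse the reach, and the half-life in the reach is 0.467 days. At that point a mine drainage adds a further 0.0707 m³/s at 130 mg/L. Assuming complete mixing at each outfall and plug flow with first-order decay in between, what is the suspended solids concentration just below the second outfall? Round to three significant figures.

Conservation of mass: C = (0.4300·13.00 + 0.02560·466.0) / 0.4556 = 17.52/0.4556 = 38.45 mg/L; combined flow 0.4556 m³/s.
Half-life 0.467 d → k = ln 2 / 0.467 = 1.484 d⁻¹.
Applying C = C₀e^(−kt): 38.45 × 0.1141 = 4.387 mg/L.
At the second outfall, C = (0.4556·4.387 + 0.07070·130.0) / (0.4556 + 0.07070) = 21.26 mg/L.

21.3 mg/L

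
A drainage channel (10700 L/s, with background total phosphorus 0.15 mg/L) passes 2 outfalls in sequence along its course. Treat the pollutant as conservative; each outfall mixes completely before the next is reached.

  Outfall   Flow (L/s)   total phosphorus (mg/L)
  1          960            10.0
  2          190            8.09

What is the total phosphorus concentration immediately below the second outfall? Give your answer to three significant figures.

After outfall 1: Q = 10700 + 960.0 = 11660 L/s; C = (10700·0.1500 + 960.0·10.00)/11660 = 0.9610 mg/L.
After outfall 2: Q = 11660 + 190.0 = 11850 L/s; C = (11660·0.9610 + 190.0·8.090)/11850 = 1.075 mg/L.

1.08 mg/L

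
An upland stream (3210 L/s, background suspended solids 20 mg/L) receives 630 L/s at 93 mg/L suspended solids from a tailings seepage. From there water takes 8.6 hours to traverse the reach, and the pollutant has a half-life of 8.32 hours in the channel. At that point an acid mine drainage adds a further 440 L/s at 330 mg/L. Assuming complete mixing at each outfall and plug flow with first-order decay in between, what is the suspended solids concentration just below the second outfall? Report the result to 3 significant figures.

Flow-weighted average: C = (3210·20.00 + 630.0·93.00) / 3840 = 122800/3840 = 31.98 mg/L; combined flow 3840 L/s.
Half-life 8.32 h → k = ln 2 / 8.32 = 0.08331 h⁻¹ = 1.999 d⁻¹.
Decay over the reach: 31.98·exp(−kt) = 31.98·0.4885 = 15.62 mg/L.
Second outfall: C = (3840·15.62 + 440.0·330.0)/4280 = 47.94 mg/L.

47.9 mg/L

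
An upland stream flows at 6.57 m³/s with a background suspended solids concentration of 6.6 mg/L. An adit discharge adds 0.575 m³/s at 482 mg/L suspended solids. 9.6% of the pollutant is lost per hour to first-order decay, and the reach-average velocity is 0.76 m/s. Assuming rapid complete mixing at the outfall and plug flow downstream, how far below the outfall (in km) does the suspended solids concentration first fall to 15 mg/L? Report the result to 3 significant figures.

Mass balance: C = (6.570·6.600 + 0.5750·482.0) / 7.145 = 320.5/7.145 = 44.86 mg/L.
9.6%/h lost → k = −ln(1 − 0.096) = 0.1009 h⁻¹.
Set 44.86·exp(−k·t) = 15 → t = ln(44.86/15)/k = 39070 s = 10.85 h.
Distance = v·t = 0.76·39070 = 29700 m = 29.70 km.

29.7 km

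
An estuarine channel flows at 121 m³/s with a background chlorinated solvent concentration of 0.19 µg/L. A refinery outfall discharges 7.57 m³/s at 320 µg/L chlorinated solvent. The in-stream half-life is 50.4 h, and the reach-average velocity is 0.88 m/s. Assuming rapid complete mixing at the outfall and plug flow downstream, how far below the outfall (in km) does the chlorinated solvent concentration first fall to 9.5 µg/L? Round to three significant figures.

160 km

Mixed concentration C = ΣQC/ΣQ = (121.0·0.1900 + 7.570·320.0) / 128.6 = 2445/128.6 = 19.02 µg/L.
Half-life 50.4 h → k = ln 2 / 50.4 = 0.01375 h⁻¹ = 0.3301 d⁻¹.
Set 19.02·exp(−k·t) = 9.5 → t = ln(19.02/9.5)/k = 181700 s = 50.48 h.
Distance = v·t = 0.88·181700 = 159900 m = 159.9 km.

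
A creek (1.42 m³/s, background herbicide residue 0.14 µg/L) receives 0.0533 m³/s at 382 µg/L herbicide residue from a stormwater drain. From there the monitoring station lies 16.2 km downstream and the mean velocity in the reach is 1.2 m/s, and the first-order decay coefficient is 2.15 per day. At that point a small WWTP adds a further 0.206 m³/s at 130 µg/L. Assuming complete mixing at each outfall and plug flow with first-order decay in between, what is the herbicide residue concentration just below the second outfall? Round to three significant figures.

Mass balance: C = (1.420·0.1400 + 0.05330·382.0) / 1.473 = 20.56/1.473 = 13.95 µg/L; combined flow 1.473 m³/s.
Travel time t = 16.2·1000 / 1.2 = 13500 s = 3.750 h.
Decay over the reach: 13.95·exp(−kt) = 13.95·0.7147 = 9.973 µg/L.
At the second outfall, C = (1.473·9.973 + 0.2060·130.0) / (1.473 + 0.2060) = 24.70 µg/L.

24.7 µg/L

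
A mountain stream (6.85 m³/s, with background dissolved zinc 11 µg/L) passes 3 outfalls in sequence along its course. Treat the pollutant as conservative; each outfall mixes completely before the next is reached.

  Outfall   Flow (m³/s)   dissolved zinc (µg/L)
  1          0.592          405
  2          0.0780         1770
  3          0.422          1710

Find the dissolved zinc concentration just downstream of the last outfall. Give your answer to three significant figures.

148 µg/L

After outfall 1: Q = 6.850 + 0.5920 = 7.442 m³/s; C = (6.850·11.00 + 0.5920·405.0)/7.442 = 42.34 µg/L.
After outfall 2: Q = 7.442 + 0.07800 = 7.520 m³/s; C = (7.442·42.34 + 0.07800·1770)/7.520 = 60.26 µg/L.
After outfall 3: Q = 7.520 + 0.4220 = 7.942 m³/s; C = (7.520·60.26 + 0.4220·1710)/7.942 = 147.9 µg/L.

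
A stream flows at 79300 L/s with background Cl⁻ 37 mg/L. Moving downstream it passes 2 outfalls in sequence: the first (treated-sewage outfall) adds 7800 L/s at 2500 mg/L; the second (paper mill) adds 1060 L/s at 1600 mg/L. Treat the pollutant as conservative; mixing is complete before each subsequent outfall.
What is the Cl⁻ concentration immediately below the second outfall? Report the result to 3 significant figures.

274 mg/L

After outfall 1: Q = 79300 + 7800 = 87100 L/s; C = (79300·37.00 + 7800·2500)/87100 = 257.6 mg/L.
After outfall 2: Q = 87100 + 1060 = 88160 L/s; C = (87100·257.6 + 1060·1600)/88160 = 273.7 mg/L.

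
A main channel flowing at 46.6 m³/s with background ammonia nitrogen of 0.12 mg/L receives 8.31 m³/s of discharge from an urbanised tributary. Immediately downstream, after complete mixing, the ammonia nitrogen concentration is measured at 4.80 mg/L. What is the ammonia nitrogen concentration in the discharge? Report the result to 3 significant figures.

Mass balance: 46.60·0.1200 + 8.310·Cₑ = 54.91·4.800
→ Cₑ = (54.91·4.800 − 46.60·0.1200) / 8.310 = 31.04 mg/L.

31.0 mg/L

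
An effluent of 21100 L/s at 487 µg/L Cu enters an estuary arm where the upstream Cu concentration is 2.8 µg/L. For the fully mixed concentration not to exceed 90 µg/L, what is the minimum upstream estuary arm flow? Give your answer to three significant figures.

Set C_mix = 90: (Q·2.800 + 21100·487.0) / (Q + 21100) = 90
→ Q = 21100·(487.0 − 90)/(90 − 2.800) = 96060 L/s.

96100 L/s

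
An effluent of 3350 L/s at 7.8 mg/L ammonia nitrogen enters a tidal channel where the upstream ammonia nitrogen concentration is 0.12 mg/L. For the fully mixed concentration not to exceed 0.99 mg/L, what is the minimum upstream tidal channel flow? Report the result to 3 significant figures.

26200 L/s

Set C_mix = 0.99: (Q·0.1200 + 3350·7.800) / (Q + 3350) = 0.99
→ Q = 3350·(7.800 − 0.99)/(0.99 − 0.1200) = 26220 L/s.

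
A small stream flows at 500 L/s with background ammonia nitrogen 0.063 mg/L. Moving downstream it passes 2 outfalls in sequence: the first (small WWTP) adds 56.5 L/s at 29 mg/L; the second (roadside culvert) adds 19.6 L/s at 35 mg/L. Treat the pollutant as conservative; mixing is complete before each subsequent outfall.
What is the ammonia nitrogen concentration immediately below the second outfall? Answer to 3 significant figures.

Outfall 1: combined Q = 556.5 L/s; C = (500.0·0.06300 + 56.50·29.00)/556.5 = 3.001 mg/L.
Outfall 2: combined Q = 576.1 L/s; C = (556.5·3.001 + 19.60·35.00)/576.1 = 4.090 mg/L.

4.09 mg/L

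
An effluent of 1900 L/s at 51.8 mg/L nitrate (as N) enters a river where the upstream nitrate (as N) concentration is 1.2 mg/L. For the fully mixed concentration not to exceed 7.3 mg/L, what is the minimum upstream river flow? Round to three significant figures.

13900 L/s

Set C_mix = 7.3: (Q·1.200 + 1900·51.80) / (Q + 1900) = 7.3
→ Q = 1900·(51.80 − 7.3)/(7.3 − 1.200) = 13860 L/s.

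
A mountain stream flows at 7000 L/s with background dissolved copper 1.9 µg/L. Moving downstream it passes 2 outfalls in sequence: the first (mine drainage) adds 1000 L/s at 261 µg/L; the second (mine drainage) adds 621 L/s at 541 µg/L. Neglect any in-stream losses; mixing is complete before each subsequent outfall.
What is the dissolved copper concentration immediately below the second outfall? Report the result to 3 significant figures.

Below outfall 1: Q → 8000 L/s, C = (7000·1.900 + 1000·261.0)/8000 = 34.29 µg/L.
Below outfall 2: Q → 8621 L/s, C = (8000·34.29 + 621.0·541.0)/8621 = 70.79 µg/L.

70.8 µg/L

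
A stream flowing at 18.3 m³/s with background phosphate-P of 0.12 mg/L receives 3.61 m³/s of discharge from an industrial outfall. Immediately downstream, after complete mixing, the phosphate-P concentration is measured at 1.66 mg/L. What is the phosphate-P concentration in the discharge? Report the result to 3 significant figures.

Mass balance: 18.30·0.1200 + 3.610·Cₑ = 21.91·1.660
→ Cₑ = (21.91·1.660 − 18.30·0.1200) / 3.610 = 9.467 mg/L.

9.47 mg/L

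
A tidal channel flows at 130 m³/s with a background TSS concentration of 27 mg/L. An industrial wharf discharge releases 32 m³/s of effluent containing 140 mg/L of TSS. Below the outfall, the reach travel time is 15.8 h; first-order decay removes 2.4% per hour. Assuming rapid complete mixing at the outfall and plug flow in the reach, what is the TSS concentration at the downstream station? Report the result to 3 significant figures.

Conservation of mass: C = (130.0·27.00 + 32.00·140.0) / 162.0 = 7990/162.0 = 49.32 mg/L.
2.4%/h lost → k = −ln(1 − 0.024) = 0.02429 h⁻¹.
First-order decay: C = 49.32·exp(−k·t) = 49.32·0.6813 = 33.60 mg/L.

33.6 mg/L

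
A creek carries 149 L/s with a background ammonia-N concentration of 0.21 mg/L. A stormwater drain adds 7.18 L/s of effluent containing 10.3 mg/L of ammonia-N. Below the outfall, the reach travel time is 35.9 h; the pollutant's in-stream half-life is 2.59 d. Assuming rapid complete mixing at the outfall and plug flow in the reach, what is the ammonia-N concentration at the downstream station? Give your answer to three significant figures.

0.452 mg/L

Mixed concentration C = ΣQC/ΣQ = (149.0·0.2100 + 7.180·10.30) / 156.2 = 105.2/156.2 = 0.6739 mg/L.
Half-life 2.59 d → k = ln 2 / 2.59 = 0.2676 d⁻¹.
First-order decay: C = 0.6739·exp(−k·t) = 0.6739·0.6701 = 0.4516 mg/L.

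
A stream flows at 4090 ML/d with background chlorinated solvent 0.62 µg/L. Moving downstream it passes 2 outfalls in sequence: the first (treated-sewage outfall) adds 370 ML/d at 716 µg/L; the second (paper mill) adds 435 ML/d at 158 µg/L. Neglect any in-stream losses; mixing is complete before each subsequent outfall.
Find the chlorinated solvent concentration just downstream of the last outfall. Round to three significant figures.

68.7 µg/L

Outfall 1: combined Q = 4460 ML/d; C = (4090·0.6200 + 370.0·716.0)/4460 = 59.97 µg/L.
Outfall 2: combined Q = 4895 ML/d; C = (4460·59.97 + 435.0·158.0)/4895 = 68.68 µg/L.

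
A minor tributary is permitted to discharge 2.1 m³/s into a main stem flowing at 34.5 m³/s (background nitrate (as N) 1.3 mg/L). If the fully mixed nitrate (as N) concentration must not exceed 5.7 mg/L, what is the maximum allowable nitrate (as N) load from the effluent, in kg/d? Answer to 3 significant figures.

Mass balance at the limit: 34.50·1.300 + 2.100·Cₑ = 36.60·5.7 → Cₑ = 77.99 mg/L.
Load = 2.100 m³/s × 77.99 g/m³ × 86 400 s/d = 14150 kg/d.

14100 kg/d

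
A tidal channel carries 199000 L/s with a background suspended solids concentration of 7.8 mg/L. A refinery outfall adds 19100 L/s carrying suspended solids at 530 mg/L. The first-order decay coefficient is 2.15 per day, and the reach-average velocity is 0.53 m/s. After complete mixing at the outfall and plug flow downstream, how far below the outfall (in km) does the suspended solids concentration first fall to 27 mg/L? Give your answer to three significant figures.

Mass balance: C = (199000·7.800 + 19100·530.0) / 218100 = 11680000/218100 = 53.53 mg/L.
Set 53.53·exp(−k·t) = 27 → t = ln(53.53/27)/k = 27500 s = 7.640 h.
Distance = v·t = 0.53·27500 = 14580 m = 14.58 km.

14.6 km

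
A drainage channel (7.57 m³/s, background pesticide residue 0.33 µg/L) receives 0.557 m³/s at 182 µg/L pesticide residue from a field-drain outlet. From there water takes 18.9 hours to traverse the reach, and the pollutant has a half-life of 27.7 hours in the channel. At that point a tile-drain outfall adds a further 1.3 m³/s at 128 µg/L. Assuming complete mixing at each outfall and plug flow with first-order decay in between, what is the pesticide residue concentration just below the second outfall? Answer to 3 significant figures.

After mixing, C = (7.570·0.3300 + 0.5570·182.0) / 8.127 = 103.9/8.127 = 12.78 µg/L; combined flow 8.127 m³/s.
Half-life 27.7 h → k = ln 2 / 27.7 = 0.02502 h⁻¹ = 0.6006 d⁻¹.
First-order decay: C = 12.78·exp(−k·t) = 12.78·0.6232 = 7.965 µg/L.
At the second outfall, C = (8.127·7.965 + 1.300·128.0) / (8.127 + 1.300) = 24.52 µg/L.

24.5 µg/L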